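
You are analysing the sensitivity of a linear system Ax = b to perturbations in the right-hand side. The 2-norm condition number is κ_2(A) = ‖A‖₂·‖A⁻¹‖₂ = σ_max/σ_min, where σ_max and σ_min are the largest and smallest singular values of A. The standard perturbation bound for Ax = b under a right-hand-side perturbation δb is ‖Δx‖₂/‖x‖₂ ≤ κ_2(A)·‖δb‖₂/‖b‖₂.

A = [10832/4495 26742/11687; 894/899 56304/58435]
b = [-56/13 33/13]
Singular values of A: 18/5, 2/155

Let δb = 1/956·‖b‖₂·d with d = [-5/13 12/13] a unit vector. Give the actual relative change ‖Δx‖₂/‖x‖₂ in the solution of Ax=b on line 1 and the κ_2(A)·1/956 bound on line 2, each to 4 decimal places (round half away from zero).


σ_max = 18/5, σ_min = 2/155
κ_2(A) = (18/5) / (2/155) = 279.0000
perturbation bound = 279.0000·1/956 = 0.2918
solve Ax = b  →  x = [-214.3966 223.9080]
‖b‖₂ = 5.0000 and ‖x‖₂ = 310.0011
with δb = [-0.0020 0.0048], A·Δx = δb → ‖Δx‖ = 0.4053
realised ‖Δx‖/‖x‖ = 0.0013
realised/bound (from unrounded values) ≈ 0.0045

0.0013
0.2918


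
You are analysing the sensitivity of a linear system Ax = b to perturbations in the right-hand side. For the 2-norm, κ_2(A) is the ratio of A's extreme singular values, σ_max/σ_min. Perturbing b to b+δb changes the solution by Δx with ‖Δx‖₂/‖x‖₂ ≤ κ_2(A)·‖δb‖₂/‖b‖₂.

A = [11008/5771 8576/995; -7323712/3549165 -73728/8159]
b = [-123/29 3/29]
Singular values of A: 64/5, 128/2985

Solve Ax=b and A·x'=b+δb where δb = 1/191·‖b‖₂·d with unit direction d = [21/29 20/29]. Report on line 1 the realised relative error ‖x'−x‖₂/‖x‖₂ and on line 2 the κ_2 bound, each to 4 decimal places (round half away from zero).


0.0074
1.5628

from the listed singular values, σ₁ = 64/5, σ_n = 128/2985
κ_2(A) = (64/5) / (128/2985) = 298.5000
worst-case relative error ≤ 298.5000 × 1/191 = 1.5628
solve Ax = b  →  x = [68.2031 -15.5859]
2-norm of b is 4.2426; of x, 69.9613
δb = ε·‖b‖·d = [0.0161 0.0153]; solving A·Δx = δb gives ‖Δx‖ = 0.5180
dividing the unrounded norms, ‖Δx‖/‖x‖ = 0.0074
tightness: 0.0074 against a bound of 1.5628 (unrounded ratio ≈ 0.0047)


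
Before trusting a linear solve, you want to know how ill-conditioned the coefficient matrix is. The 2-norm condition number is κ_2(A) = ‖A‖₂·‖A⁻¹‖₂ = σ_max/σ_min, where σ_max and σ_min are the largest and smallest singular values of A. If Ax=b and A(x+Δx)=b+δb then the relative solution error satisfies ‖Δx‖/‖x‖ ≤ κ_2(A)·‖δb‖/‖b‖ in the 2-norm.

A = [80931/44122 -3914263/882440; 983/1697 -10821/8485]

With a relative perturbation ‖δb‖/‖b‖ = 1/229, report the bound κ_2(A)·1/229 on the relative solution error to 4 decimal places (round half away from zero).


0.4743

form AᵀA = [7203038125/1946750884 -69109556625/7787003536; -69109556625/7787003536 663517759225/31148014144] with trace 4608085025/184307776 and determinant 9765625/184307776
eigenvalues of AᵀA: λ = (tr ± √(tr²−4·det))/2 = 25, 390625/184307776
so κ_2 = √(25 / (390625/184307776)) = 108.6080
bound on ‖Δx‖/‖x‖: κ·ε = 108.6080·1/229 = 0.4743


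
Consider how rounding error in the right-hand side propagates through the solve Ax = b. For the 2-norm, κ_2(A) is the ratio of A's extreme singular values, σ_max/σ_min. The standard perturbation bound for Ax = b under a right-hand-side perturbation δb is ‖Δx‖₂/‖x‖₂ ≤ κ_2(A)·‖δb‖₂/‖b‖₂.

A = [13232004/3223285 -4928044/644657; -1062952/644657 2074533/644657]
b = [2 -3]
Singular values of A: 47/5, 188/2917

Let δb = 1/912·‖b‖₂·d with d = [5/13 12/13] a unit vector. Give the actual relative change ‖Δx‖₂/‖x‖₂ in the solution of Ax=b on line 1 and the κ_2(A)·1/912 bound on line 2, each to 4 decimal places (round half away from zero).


σ_max = 47/5, σ_min = 188/2917
condition number: (47/5) ÷ (188/2917) = 145.8500
perturbation bound = 145.8500·1/912 = 0.1599
solve Ax = b  →  x = [-27.2309 -14.8849]
‖b‖₂ = 3.6056 and ‖x‖₂ = 31.0336
δb = ε·‖b‖·d = [0.0015 0.0036]; solving A·Δx = δb gives ‖Δx‖ = 0.0613
dividing the unrounded norms, ‖Δx‖/‖x‖ = 0.0020
tightness: 0.0020 against a bound of 0.1599 (unrounded ratio ≈ 0.0124)

0.0020
0.1599


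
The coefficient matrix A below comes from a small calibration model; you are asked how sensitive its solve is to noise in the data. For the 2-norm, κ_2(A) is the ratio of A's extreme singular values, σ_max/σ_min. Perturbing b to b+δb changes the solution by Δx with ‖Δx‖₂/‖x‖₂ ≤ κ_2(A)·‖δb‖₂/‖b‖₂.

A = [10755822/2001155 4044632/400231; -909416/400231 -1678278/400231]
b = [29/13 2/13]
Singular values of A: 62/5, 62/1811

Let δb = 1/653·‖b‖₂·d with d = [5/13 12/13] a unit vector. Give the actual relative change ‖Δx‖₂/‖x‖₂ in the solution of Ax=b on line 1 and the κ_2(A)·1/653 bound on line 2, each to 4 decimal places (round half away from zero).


0.0034
0.5547

from the listed singular values, σ₁ = 62/5, σ_n = 62/1811
κ_2(A) = (62/5) / (62/1811) = 362.2000
worst-case relative error ≤ 362.2000 × 1/653 = 0.5547
solve Ax = b  →  x = [-25.6973 13.8880]
2-norm of b is 2.2361; of x, 29.2101
with δb = [0.0013 0.0032], A·Δx = δb → ‖Δx‖ = 0.1000
dividing the unrounded norms, ‖Δx‖/‖x‖ = 0.0034
so the bound overstates the realised error by a factor of ≈ 161.9832 (computed from the unrounded values)


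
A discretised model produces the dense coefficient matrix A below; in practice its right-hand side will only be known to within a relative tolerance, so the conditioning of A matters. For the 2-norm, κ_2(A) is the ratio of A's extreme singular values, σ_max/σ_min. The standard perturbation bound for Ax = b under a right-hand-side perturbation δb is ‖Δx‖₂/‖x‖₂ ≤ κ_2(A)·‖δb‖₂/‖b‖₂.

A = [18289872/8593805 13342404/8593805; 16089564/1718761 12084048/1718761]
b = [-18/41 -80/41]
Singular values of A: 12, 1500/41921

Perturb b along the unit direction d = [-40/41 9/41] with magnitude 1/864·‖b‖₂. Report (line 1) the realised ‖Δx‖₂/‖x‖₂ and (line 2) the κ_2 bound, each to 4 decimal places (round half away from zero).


0.3882
0.3882

σ_max = 12, σ_min = 1500/41921
κ = σ_max/σ_min = 12/(1500/41921) = 335.3680
κ_2(A)·‖δb‖/‖b‖ = 0.3882
solve Ax = b  →  x = [-0.1333 -0.1000]
‖b‖₂ = 2.0000 and ‖x‖₂ = 0.1667
Δx = A⁻¹·δb where δb = 1/864·2.0000·d; ‖Δx‖ = 0.0647
dividing the unrounded norms, ‖Δx‖/‖x‖ = 0.3882
so the bound is sharp here: realised error equals the bound


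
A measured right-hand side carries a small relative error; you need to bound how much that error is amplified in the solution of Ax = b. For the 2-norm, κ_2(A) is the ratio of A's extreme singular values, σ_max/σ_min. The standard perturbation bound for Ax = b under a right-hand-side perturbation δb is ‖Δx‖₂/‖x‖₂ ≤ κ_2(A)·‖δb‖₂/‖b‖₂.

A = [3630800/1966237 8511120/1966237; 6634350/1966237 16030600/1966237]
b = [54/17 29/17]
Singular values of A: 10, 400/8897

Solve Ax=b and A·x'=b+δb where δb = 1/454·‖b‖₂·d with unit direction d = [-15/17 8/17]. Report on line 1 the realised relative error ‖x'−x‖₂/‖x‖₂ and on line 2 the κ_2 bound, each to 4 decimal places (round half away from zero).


0.0040
0.4899

from the listed singular values, σ₁ = 10, σ_n = 400/8897
condition number: 10 ÷ (400/8897) = 222.4250
worst-case relative error ≤ 222.4250 × 1/454 = 0.4899
solve Ax = b  →  x = [41.1785 -16.8327]
2-norm of b is 3.6056; of x, 44.4860
re-solving with b+δb shifts x by Δx of norm 0.1766
relative error = 0.0040
tightness: 0.0040 against a bound of 0.4899 (unrounded ratio ≈ 0.0081)


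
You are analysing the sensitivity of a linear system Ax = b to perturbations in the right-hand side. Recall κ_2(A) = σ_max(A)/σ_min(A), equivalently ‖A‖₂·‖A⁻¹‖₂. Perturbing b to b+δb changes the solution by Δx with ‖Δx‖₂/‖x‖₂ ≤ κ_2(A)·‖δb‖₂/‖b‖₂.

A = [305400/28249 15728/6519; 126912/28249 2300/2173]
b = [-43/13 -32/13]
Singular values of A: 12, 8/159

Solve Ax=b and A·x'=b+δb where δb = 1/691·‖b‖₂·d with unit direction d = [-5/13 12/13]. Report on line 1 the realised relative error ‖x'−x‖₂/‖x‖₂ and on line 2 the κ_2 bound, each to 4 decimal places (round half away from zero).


largest singular value 12, smallest 8/159
condition number: 12 ÷ (8/159) = 238.5000
worst-case relative error ≤ 238.5000 × 1/691 = 0.3452
solve Ax = b  →  x = [4.0376 -19.4634]
2-norm of b is 4.1231; of x, 19.8778
re-solving with b+δb shifts x by Δx of norm 0.1186
realised ‖Δx‖/‖x‖ = 0.0060
so the bound overstates the realised error by a factor of ≈ 57.8529 (computed from the unrounded values)

0.0060
0.3452


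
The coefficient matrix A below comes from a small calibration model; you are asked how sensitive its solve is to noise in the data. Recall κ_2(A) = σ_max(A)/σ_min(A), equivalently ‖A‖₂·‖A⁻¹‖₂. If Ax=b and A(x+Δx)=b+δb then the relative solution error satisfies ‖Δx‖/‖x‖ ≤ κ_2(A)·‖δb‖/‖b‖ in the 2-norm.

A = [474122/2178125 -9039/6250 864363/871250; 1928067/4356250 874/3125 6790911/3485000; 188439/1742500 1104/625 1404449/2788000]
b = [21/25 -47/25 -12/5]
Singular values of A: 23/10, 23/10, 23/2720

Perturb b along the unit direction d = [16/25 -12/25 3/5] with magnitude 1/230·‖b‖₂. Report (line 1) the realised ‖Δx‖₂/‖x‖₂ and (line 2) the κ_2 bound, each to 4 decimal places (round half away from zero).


largest singular value 23/10, smallest 23/2720
κ = σ_max/σ_min = (23/10)/(23/2720) = 272.0000
worst-case relative error ≤ 272.0000 × 1/230 = 1.1826
solve Ax = b  →  x = [-0.1718 -1.1304 -0.7635]
‖b‖₂ = 3.1623 and ‖x‖₂ = 1.3749
with δb = [0.0088 -0.0066 0.0082], A·Δx = δb → ‖Δx‖ = 1.6260
realised ‖Δx‖/‖x‖ = 1.1826
realised/bound = 1 exactly: the bound is attained for this b and d

1.1826
1.1826


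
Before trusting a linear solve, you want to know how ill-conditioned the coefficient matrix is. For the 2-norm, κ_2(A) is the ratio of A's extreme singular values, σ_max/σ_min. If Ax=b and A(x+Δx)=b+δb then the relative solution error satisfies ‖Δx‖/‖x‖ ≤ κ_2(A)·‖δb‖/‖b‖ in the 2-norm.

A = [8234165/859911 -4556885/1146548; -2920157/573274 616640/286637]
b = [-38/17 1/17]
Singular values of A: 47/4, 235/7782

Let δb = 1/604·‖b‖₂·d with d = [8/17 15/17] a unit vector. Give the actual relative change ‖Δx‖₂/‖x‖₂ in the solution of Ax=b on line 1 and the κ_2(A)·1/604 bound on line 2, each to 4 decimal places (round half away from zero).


0.0037
0.6442

from the listed singular values, σ₁ = 47/4, σ_n = 235/7782
condition number: (47/4) ÷ (235/7782) = 389.1000
bound on ‖Δx‖/‖x‖: κ·ε = 389.1000·1/604 = 0.6442
solve Ax = b  →  x = [-12.8936 -30.5021]
‖b‖₂ = 2.2361 and ‖x‖₂ = 33.1153
δb = ε·‖b‖·d = [0.0017 0.0033]; solving A·Δx = δb gives ‖Δx‖ = 0.1226
dividing the unrounded norms, ‖Δx‖/‖x‖ = 0.0037
realised/bound (from unrounded values) ≈ 0.0057


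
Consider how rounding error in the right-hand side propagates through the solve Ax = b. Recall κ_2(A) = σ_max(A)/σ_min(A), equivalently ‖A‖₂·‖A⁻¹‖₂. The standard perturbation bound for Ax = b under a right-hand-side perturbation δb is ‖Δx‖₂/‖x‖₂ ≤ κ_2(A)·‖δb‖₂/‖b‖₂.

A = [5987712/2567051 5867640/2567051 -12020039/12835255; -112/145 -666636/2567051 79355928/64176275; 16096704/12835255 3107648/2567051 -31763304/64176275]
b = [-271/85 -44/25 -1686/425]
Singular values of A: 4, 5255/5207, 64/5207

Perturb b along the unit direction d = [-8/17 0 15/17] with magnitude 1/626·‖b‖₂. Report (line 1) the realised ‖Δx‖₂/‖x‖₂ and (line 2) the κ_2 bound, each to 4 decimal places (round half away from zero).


largest singular value 4, smallest 64/5207
κ_2(A) = 4 / (64/5207) = 325.4375
worst-case relative error ≤ 325.4375 × 1/626 = 0.5199
solve Ax = b  →  x = [-118.5205 96.9797 -55.0914]
‖b‖₂ = 5.3852 and ‖x‖₂ = 162.7490
δb = ε·‖b‖·d = [-0.0040 0.0000 0.0076]; solving A·Δx = δb gives ‖Δx‖ = 0.6999
relative error = 0.0043
tightness: 0.0043 against a bound of 0.5199 (unrounded ratio ≈ 0.0083)

0.0043
0.5199


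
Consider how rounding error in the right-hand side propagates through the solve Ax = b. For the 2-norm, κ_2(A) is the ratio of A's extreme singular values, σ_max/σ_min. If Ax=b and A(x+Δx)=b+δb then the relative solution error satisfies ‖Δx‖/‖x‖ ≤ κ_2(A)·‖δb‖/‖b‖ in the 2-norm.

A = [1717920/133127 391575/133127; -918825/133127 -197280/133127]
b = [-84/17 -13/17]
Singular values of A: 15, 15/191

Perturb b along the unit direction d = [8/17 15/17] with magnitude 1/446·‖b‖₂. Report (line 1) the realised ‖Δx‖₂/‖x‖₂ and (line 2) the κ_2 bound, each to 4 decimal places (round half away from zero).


0.0037
0.4283

from the listed singular values, σ₁ = 15, σ_n = 15/191
condition number: 15 ÷ (15/191) = 191.0000
worst-case relative error ≤ 191.0000 × 1/446 = 0.4283
solve Ax = b  →  x = [8.1252 -37.3268]
‖b‖₂ = 5.0000 and ‖x‖₂ = 38.2009
δb = ε·‖b‖·d = [0.0053 0.0099]; solving A·Δx = δb gives ‖Δx‖ = 0.1428
dividing the unrounded norms, ‖Δx‖/‖x‖ = 0.0037
so the bound overstates the realised error by a factor of ≈ 114.6028 (computed from the unrounded values)


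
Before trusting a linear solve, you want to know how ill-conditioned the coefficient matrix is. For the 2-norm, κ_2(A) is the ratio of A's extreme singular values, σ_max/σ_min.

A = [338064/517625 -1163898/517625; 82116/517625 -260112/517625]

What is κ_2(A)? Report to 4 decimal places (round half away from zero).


202.0000

AᵀA = [71998992/159390625 -246776544/159390625; -246776544/159390625 846113508/159390625]; tr = 293796/51005, det = 5184/6375625
char-poly roots: 144/25 and 36/255025
κ = σ_max/σ_min = (12/5)/(6/505) = 202.0000


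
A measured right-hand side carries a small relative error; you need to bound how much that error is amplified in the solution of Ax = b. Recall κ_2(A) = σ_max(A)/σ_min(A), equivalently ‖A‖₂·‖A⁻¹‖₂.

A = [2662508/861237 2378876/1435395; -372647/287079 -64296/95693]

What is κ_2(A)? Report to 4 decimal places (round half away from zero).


194.8500

AᵀA = [49341662305/4388930001 43857771592/7314883335; 43857771592/7314883335 38989322704/12191472225]; tr = 5482510249/379665225, det = 2085136/379665225
char-poly roots: 361/25 and 5776/15186609
so κ_2 = √((361/25) / (5776/15186609)) = 194.8500


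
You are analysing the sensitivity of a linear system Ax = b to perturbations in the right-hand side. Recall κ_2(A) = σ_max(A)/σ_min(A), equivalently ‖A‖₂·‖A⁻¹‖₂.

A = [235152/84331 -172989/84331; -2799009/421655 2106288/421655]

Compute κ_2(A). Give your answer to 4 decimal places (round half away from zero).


259.4800

AᵀA = [54537650649/1052029225 -40902288768/1052029225; -40902288768/1052029225 30677982201/1052029225]; tr = 3408625314/42081169, det = 4100625/42081169
λ_max, λ_min = (3408625314/42081169 ± √11618036294867076096/1770824784406561)/2 = 81, 50625/42081169
σ_max=√81=9, σ_min=√(50625/42081169)=(225/6487) → κ = 259.4800


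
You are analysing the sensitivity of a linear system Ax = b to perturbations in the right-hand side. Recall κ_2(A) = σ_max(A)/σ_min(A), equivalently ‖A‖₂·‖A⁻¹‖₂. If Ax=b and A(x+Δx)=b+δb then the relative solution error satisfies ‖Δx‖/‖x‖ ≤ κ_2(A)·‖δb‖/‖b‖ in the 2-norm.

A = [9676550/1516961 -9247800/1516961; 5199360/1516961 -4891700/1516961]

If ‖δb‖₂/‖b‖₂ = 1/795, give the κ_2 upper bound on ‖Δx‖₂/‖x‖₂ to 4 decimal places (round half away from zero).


0.3870

M = AᵀA = [417539668900/7962528289 -397648818000/7962528289; -397648818000/7962528289 378721570000/7962528289]. tr(M)=946802900/9467929, det(M)=1000000/9467929
char-poly roots: 100 and 10000/9467929
σ_max=√100=10, σ_min=√(10000/9467929)=(100/3077) → κ = 307.7000
bound on ‖Δx‖/‖x‖: κ·ε = 307.7000·1/795 = 0.3870


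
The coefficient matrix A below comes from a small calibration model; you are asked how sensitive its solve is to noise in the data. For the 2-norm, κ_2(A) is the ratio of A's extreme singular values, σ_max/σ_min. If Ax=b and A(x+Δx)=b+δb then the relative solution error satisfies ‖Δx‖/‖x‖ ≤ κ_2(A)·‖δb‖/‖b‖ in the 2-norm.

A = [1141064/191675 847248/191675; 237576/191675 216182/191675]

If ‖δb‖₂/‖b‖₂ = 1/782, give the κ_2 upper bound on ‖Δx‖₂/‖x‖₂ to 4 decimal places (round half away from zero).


0.0598

AᵀA = [808131712/21855625 605665584/21855625; 605665584/21855625 454826788/21855625]; tr = 10103668/174845, det = 33362176/21855625
solving λ² − 10103668/174845·λ + 33362176/21855625 = 0 gives λ = 1444/25, 23104/874225
κ = σ_max/σ_min = (38/5)/(152/935) = 46.7500
worst-case relative error ≤ 46.7500 × 1/782 = 0.0598


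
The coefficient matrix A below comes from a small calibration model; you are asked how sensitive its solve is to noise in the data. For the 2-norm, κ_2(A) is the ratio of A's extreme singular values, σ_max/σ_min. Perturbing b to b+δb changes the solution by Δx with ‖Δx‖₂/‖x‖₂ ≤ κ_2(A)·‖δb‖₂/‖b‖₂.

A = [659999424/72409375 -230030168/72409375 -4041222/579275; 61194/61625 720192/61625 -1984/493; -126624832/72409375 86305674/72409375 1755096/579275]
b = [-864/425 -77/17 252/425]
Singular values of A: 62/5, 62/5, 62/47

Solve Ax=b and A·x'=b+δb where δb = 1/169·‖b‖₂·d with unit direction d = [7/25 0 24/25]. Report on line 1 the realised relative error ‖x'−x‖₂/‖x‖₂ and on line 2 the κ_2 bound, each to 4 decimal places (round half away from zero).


0.0556
0.0556

σ_max = 62/5, σ_min = 62/47
κ = σ_max/σ_min = (62/5)/(62/47) = 9.4000
worst-case relative error ≤ 9.4000 × 1/169 = 0.0556
solve Ax = b  →  x = [-0.1565 -0.2977 0.2225]
‖b‖ = 5.0000, ‖x‖ = 0.4032
Δx = A⁻¹·δb where δb = 1/169·5.0000·d; ‖Δx‖ = 0.0224
relative error = 0.0556
so the bound is sharp here: realised error equals the bound


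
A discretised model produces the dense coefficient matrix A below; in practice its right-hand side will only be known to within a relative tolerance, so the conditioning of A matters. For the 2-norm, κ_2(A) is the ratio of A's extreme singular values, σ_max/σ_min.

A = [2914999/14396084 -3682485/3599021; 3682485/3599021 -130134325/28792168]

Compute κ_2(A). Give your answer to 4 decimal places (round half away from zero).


171.2800

AᵀA = [134127514321/123288063376 -297850434255/61644031688; -297850434255/61644031688 10590616938025/493152253504]; tr = 6619349789/293368384, det = 81450625/4693894144
char-poly roots: 361/16 and 225625/293368384
σ_max=√(361/16)=(19/4), σ_min=√(225625/293368384)=(475/17128) → κ = 171.2800


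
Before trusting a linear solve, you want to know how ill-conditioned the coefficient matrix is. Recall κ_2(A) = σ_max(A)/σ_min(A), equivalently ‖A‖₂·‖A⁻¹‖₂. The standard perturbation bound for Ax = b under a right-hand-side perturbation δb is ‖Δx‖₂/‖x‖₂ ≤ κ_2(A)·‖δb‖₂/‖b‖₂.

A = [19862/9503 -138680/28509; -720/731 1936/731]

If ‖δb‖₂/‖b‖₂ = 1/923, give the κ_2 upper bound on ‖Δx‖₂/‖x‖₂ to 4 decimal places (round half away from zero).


form AᵀA = [1668196/312481 -11976400/937443; -11976400/937443 86273344/2812329] with trace 599332/16641 and determinant 1024/1849
char-poly roots: 36 and 256/16641
κ_2(A) = √(λ_max/λ_min) = √(36 / (256/16641)) = 48.3750
κ_2(A)·‖δb‖/‖b‖ = 0.0524

0.0524


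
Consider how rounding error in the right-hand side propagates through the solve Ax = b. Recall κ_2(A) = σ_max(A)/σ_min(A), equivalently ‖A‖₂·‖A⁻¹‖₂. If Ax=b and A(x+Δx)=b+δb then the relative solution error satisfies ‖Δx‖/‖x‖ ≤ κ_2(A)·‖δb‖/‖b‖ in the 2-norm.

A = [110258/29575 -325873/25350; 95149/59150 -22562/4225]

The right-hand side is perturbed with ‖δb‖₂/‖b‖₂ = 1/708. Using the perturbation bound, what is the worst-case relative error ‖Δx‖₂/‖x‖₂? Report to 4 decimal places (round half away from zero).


form AᵀA = [341305553/20702500 -125356096/2218125; -125356096/2218125 736797577/3802500] with trace 31339865/149058 and determinant 707281/1192464
eigenvalues of AᵀA: λ = (tr ± √(tr²−4·det))/2 = 841/4, 841/298116
κ = σ_max/σ_min = (29/2)/(29/546) = 273.0000
bound on ‖Δx‖/‖x‖: κ·ε = 273.0000·1/708 = 0.3856

0.3856


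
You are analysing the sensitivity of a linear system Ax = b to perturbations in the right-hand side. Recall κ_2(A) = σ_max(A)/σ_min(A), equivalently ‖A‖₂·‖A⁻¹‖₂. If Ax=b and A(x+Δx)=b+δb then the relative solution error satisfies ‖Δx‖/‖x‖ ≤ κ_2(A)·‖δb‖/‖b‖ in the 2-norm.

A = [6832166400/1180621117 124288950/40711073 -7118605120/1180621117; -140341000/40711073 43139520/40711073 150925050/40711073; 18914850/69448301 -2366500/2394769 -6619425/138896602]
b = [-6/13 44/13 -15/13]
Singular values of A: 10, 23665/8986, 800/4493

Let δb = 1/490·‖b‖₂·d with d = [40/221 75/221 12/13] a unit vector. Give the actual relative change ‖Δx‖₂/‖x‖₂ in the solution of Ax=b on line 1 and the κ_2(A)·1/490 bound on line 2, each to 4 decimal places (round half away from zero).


0.0357
0.1146

largest singular value 10, smallest 800/4493
κ_2(A) = 10 / (800/4493) = 56.1625
perturbation bound = 56.1625·1/490 = 0.1146
solve Ax = b  →  x = [-0.3070 1.0675 0.3224]
2-norm of b is 3.6056; of x, 1.1566
δb = ε·‖b‖·d = [0.0013 0.0025 0.0068]; solving A·Δx = δb gives ‖Δx‖ = 0.0413
realised ‖Δx‖/‖x‖ = 0.0357
so the bound overstates the realised error by a factor of ≈ 3.2078 (computed from the unrounded values)


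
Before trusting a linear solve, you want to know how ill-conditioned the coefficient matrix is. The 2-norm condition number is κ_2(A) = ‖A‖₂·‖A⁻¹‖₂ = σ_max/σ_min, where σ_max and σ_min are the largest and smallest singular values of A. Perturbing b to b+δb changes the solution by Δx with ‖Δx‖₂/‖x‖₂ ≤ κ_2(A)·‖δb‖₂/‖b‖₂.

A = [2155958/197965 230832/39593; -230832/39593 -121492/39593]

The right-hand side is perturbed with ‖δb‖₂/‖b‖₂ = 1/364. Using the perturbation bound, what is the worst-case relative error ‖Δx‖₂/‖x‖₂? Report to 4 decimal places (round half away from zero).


0.9409

AᵀA = [20692872676/135606025 2207215584/27121205; 2207215584/27121205 235445392/5424241]; tr = 91968884/469225, det = 153664/469225
eigenvalues of AᵀA: λ = (tr ± √(tr²−4·det))/2 = 196, 784/469225
κ_2(A) = √(λ_max/λ_min) = √(196 / (784/469225)) = 342.5000
κ_2(A)·‖δb‖/‖b‖ = 0.9409


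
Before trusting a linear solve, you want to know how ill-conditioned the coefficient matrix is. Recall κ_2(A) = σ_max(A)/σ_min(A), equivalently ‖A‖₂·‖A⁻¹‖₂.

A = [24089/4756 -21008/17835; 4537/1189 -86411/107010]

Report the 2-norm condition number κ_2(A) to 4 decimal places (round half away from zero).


M = AᵀA = [909629825/22619536 -230227855/25446978; -230227855/25446978 934198369/458045604]. tr(M)=46054021/1089936, det(M)=714025/4359744
char-poly roots: 169/4 and 4225/1089936
σ_max=√(169/4)=(13/2), σ_min=√(4225/1089936)=(65/1044) → κ = 104.4000

104.4000


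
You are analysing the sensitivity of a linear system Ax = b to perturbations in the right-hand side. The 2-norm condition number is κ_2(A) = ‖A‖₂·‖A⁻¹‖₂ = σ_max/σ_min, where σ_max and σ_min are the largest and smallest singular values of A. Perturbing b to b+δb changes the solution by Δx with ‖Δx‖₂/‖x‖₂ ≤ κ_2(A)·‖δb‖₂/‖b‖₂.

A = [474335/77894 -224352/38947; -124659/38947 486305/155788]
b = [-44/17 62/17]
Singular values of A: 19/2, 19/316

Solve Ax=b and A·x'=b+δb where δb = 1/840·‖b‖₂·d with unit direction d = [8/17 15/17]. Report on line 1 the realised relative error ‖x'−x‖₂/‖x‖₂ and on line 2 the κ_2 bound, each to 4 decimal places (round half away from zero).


σ_max = 19/2, σ_min = 19/316
κ = σ_max/σ_min = (19/2)/(19/316) = 158.0000
bound on ‖Δx‖/‖x‖: κ·ε = 158.0000·1/840 = 0.1881
solve Ax = b  →  x = [22.6352 24.3775]
‖b‖ = 4.4721, ‖x‖ = 33.2658
Δx = A⁻¹·δb where δb = 1/840·4.4721·d; ‖Δx‖ = 0.0885
relative error = 0.0027
realised/bound (from unrounded values) ≈ 0.0142

0.0027
0.1881


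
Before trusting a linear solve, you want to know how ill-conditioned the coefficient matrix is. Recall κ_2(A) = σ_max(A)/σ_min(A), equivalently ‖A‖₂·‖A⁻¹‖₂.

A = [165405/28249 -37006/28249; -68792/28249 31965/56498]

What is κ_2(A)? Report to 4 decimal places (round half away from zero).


form AᵀA = [189888481/4721929 -42724530/4721929; -42724530/4721929 38458801/18887716] with trace 474725/11236 and determinant 169/11236
eigenvalues of AᵀA: λ = (tr ± √(tr²−4·det))/2 = 169/4, 1/2809
κ_2(A) = √(λ_max/λ_min) = √((169/4) / (1/2809)) = 344.5000

344.5000


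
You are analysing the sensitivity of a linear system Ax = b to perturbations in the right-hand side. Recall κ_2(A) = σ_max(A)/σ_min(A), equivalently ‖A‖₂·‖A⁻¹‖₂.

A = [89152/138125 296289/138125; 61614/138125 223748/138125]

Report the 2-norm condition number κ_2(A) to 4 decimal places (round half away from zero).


88.4000

AᵀA = [469774564/763140625 1608030648/763140625; 1608030648/763140625 5514013561/763140625]; tr = 9574061/1221025, det = 9604/1221025
λ_max, λ_min = (9574061/1221025 ± √91615737135321/1490902050625)/2 = 196/25, 49/48841
so κ_2 = √((196/25) / (49/48841)) = 88.4000


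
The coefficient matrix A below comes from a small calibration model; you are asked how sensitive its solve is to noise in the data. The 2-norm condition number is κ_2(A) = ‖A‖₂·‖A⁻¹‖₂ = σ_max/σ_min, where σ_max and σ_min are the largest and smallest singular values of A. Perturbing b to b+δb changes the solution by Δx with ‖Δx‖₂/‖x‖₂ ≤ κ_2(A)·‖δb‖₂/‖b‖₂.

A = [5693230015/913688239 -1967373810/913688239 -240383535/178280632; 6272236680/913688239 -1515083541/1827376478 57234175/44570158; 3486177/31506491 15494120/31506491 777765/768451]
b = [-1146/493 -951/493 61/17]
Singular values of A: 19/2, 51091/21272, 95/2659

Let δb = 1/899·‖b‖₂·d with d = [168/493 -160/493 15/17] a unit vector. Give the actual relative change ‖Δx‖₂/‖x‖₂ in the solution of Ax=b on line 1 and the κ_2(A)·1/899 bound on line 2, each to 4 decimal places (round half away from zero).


0.0017
0.2958

from the listed singular values, σ₁ = 19/2, σ_n = 95/2659
condition number: (19/2) ÷ (95/2659) = 265.9000
worst-case relative error ≤ 265.9000 × 1/899 = 0.2958
solve Ax = b  →  x = [-16.4857 -71.8311 40.2493]
‖b‖₂ = 4.6904 and ‖x‖₂ = 83.9731
with δb = [0.0018 -0.0017 0.0046], A·Δx = δb → ‖Δx‖ = 0.1460
realised ‖Δx‖/‖x‖ = 0.0017
realised/bound (from unrounded values) ≈ 0.0059


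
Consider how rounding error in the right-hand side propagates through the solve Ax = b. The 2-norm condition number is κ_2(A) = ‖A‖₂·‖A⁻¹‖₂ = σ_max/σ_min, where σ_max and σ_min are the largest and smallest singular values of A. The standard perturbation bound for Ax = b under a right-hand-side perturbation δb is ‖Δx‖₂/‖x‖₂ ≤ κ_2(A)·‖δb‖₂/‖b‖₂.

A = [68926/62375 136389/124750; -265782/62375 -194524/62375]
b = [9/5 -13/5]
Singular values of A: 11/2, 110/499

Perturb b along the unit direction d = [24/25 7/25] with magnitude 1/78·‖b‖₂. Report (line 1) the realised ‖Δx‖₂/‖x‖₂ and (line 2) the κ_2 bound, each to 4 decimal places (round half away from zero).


0.0403
0.3199

σ_max = 11/2, σ_min = 110/499
condition number: (11/2) ÷ (110/499) = 24.9500
perturbation bound = 24.9500·1/78 = 0.3199
solve Ax = b  →  x = [-2.2855 3.9564]
‖b‖₂ = 3.1623 and ‖x‖₂ = 4.5690
with δb = [0.0389 0.0114], A·Δx = δb → ‖Δx‖ = 0.1839
relative error = 0.0403
tightness: 0.0403 against a bound of 0.3199 (unrounded ratio ≈ 0.1258)


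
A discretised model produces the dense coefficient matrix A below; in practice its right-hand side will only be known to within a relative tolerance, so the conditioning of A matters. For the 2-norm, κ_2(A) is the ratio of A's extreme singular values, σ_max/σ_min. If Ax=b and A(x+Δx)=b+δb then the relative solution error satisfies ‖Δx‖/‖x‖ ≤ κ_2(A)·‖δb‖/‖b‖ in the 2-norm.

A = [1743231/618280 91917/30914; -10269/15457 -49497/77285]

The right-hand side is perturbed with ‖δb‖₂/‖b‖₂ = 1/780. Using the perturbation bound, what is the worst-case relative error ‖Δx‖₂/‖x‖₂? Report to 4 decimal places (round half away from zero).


M = AᵀA = [1908136881/227406400 20031543/2274064; 20031543/2274064 131480181/14212900]. tr(M)=4770297/270400, det(M)=194481/6760000
λ_max, λ_min = (4770297/270400 ± √909892777689/2924646400)/2 = 441/25, 441/270400
κ_2(A) = √(λ_max/λ_min) = √((441/25) / (441/270400)) = 104.0000
worst-case relative error ≤ 104.0000 × 1/780 = 0.1333

0.1333


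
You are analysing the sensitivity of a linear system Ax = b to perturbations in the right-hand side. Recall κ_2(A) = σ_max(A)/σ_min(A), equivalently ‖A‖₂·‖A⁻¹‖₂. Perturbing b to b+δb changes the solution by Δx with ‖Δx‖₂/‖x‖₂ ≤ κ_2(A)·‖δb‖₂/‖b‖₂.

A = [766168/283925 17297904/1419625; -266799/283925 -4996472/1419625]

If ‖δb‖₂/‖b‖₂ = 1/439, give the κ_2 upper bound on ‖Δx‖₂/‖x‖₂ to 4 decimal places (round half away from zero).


0.1972

form AᵀA = [1053112177/128981449 23337846792/644907245; 23337846792/644907245 518691544384/3224536225] with trace 324223289/1918225 and determinant 7311616/1918225
λ_max, λ_min = (324223289/1918225 ± √105064639831571121/3679587150625)/2 = 169, 43264/1918225
σ_max=√169=13, σ_min=√(43264/1918225)=(208/1385) → κ = 86.5625
κ_2(A)·‖δb‖/‖b‖ = 0.1972


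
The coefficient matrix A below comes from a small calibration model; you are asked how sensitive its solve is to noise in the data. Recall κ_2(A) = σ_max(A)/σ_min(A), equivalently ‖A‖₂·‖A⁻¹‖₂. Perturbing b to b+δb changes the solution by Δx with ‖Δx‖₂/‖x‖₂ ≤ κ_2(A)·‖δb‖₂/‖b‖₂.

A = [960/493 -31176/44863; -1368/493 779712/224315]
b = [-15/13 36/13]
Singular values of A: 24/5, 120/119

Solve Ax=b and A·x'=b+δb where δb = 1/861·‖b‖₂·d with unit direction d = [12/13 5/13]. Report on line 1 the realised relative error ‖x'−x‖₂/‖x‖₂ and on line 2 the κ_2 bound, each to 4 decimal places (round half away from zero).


0.0055
0.0055

from the listed singular values, σ₁ = 24/5, σ_n = 120/119
condition number: (24/5) ÷ (120/119) = 4.7600
κ_2(A)·‖δb‖/‖b‖ = 0.0055
solve Ax = b  →  x = [-0.4310 0.4526]
‖b‖₂ = 3.0000 and ‖x‖₂ = 0.6250
δb = ε·‖b‖·d = [0.0032 0.0013]; solving A·Δx = δb gives ‖Δx‖ = 0.0035
realised ‖Δx‖/‖x‖ = 0.0055
tightness: 0.0055 against a bound of 0.0055; the bound is attained (ratio 1)


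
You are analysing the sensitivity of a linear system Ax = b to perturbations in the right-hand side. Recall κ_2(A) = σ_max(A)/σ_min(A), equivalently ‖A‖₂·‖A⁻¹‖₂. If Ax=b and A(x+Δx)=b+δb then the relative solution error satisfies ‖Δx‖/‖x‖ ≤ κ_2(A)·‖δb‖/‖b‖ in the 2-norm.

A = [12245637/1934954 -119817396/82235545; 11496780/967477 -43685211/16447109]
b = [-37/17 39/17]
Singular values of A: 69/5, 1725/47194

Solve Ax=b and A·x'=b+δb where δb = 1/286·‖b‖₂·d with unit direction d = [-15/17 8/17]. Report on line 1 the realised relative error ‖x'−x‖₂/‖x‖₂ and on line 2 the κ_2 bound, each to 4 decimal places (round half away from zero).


0.0037
1.3201

from the listed singular values, σ₁ = 69/5, σ_n = 1725/47194
κ_2(A) = (69/5) / (1725/47194) = 377.5520
worst-case relative error ≤ 377.5520 × 1/286 = 1.3201
solve Ax = b  →  x = [18.0875 80.0587]
2-norm of b is 3.1623; of x, 82.0766
with δb = [-0.0098 0.0052], A·Δx = δb → ‖Δx‖ = 0.3025
realised ‖Δx‖/‖x‖ = 0.0037
so the bound overstates the realised error by a factor of ≈ 358.1774 (computed from the unrounded values)


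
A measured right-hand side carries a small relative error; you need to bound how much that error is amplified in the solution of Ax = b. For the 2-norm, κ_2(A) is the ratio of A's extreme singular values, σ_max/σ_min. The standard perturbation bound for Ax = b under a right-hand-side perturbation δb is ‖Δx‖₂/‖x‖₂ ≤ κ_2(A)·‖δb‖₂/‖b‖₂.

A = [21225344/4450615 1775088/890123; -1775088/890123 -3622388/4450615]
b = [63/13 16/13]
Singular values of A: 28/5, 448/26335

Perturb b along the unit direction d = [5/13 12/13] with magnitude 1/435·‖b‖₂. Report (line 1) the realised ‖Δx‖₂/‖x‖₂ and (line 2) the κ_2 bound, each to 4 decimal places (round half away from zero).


from the listed singular values, σ₁ = 28/5, σ_n = 448/26335
κ = σ_max/σ_min = (28/5)/(448/26335) = 329.1875
κ_2(A)·‖δb‖/‖b‖ = 0.7568
solve Ax = b  →  x = [-67.1678 163.0598]
‖b‖ = 5.0000, ‖x‖ = 176.3519
Δx = A⁻¹·δb where δb = 1/435·5.0000·d; ‖Δx‖ = 0.6757
dividing the unrounded norms, ‖Δx‖/‖x‖ = 0.0038
realised/bound (from unrounded values) ≈ 0.0051

0.0038
0.7568


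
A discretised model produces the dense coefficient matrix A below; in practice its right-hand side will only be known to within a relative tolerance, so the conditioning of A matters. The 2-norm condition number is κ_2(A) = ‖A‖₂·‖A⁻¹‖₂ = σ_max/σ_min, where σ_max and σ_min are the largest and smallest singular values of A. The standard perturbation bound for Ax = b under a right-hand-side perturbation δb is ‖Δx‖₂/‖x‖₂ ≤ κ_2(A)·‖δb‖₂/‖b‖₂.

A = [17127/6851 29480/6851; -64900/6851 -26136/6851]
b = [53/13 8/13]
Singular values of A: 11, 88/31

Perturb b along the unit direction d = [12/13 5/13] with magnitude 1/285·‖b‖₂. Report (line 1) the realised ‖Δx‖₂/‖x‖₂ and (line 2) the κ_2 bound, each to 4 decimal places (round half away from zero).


0.0036
0.0136

from the listed singular values, σ₁ = 11, σ_n = 88/31
κ_2(A) = 11 / (88/31) = 3.8750
worst-case relative error ≤ 3.8750 × 1/285 = 0.0136
solve Ax = b  →  x = [-0.5829 1.2861]
‖b‖₂ = 4.1231 and ‖x‖₂ = 1.4120
δb = ε·‖b‖·d = [0.0134 0.0056]; solving A·Δx = δb gives ‖Δx‖ = 0.0051
relative error = 0.0036
so the bound overstates the realised error by a factor of ≈ 3.7671 (computed from the unrounded values)


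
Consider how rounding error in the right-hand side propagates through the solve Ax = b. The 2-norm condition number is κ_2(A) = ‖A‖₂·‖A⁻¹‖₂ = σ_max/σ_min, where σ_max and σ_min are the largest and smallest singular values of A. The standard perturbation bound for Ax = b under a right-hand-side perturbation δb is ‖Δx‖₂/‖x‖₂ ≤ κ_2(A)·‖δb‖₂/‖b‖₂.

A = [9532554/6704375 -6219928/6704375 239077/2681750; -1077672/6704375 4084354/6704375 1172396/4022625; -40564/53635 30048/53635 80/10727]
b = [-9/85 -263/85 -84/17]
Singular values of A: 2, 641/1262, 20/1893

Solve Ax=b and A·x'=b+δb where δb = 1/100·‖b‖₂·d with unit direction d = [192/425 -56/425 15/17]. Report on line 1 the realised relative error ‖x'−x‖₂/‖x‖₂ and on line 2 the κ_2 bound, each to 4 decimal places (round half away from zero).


σ_max = 2, σ_min = 20/1893
condition number: 2 ÷ (20/1893) = 189.3000
perturbation bound = 189.3000·1/100 = 1.8930
solve Ax = b  →  x = [134.6609 177.0479 -306.4238]
‖b‖₂ = 5.8310 and ‖x‖₂ = 378.6490
with δb = [0.0263 -0.0077 0.0514], A·Δx = δb → ‖Δx‖ = 5.5190
realised ‖Δx‖/‖x‖ = 0.0146
so the bound overstates the realised error by a factor of ≈ 129.8755 (computed from the unrounded values)

0.0146
1.8930


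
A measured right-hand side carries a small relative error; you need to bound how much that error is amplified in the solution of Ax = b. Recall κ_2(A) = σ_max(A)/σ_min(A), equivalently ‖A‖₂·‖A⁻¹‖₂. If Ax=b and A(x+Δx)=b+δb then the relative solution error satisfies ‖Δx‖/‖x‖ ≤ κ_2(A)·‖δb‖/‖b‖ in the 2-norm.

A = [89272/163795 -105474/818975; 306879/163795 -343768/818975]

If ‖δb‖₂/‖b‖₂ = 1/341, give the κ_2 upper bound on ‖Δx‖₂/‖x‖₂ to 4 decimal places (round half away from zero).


0.9372

AᵀA = [4085768425/1073152081 -919288440/1073152081; -919288440/1073152081 206881924/1073152081]; tr = 2553629/638401, det = 100/638401
λ_max, λ_min = (2553629/638401 ± √6520765709241/407555836801)/2 = 4, 25/638401
σ_max=√4=2, σ_min=√(25/638401)=(5/799) → κ = 319.6000
κ_2(A)·‖δb‖/‖b‖ = 0.9372


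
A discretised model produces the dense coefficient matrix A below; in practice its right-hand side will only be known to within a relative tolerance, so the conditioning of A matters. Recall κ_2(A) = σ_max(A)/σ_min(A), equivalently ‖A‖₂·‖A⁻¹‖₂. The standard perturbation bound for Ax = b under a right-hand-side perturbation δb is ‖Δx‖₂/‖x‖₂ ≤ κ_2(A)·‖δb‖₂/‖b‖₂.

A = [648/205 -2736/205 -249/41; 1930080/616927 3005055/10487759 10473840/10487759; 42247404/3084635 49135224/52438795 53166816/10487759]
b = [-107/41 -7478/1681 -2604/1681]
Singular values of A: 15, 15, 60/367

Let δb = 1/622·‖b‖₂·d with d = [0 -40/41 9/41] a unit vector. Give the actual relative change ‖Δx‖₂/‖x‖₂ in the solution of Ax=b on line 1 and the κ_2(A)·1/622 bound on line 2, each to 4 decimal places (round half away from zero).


0.0022
0.1475

from the listed singular values, σ₁ = 15, σ_n = 60/367
κ_2(A) = 15 / (60/367) = 91.7500
bound on ‖Δx‖/‖x‖: κ·ε = 91.7500·1/622 = 0.1475
solve Ax = b  →  x = [-7.0427 -10.9092 20.7380]
2-norm of b is 5.3852; of x, 24.4678
Δx = A⁻¹·δb where δb = 1/622·5.3852·d; ‖Δx‖ = 0.0530
dividing the unrounded norms, ‖Δx‖/‖x‖ = 0.0022
tightness: 0.0022 against a bound of 0.1475 (unrounded ratio ≈ 0.0147)


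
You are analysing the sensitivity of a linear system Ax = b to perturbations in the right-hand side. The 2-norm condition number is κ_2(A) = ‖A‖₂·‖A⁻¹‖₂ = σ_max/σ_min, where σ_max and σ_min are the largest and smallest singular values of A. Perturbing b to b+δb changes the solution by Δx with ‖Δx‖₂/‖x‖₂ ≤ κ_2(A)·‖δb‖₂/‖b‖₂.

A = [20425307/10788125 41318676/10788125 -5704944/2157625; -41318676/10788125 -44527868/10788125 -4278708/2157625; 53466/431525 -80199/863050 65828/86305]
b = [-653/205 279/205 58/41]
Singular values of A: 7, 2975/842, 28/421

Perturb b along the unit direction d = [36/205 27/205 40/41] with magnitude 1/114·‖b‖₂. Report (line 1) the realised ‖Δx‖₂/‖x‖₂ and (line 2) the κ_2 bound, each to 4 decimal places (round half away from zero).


0.0328
0.9232

σ_max = 7, σ_min = 28/421
condition number: 7 ÷ (28/421) = 105.2500
κ_2(A)·‖δb‖/‖b‖ = 0.9232
solve Ax = b  →  x = [-11.6778 8.2226 4.7534]
‖b‖ = 3.7417, ‖x‖ = 15.0525
with δb = [0.0058 0.0043 0.0320], A·Δx = δb → ‖Δx‖ = 0.4935
relative error = 0.0328
realised/bound (from unrounded values) ≈ 0.0355


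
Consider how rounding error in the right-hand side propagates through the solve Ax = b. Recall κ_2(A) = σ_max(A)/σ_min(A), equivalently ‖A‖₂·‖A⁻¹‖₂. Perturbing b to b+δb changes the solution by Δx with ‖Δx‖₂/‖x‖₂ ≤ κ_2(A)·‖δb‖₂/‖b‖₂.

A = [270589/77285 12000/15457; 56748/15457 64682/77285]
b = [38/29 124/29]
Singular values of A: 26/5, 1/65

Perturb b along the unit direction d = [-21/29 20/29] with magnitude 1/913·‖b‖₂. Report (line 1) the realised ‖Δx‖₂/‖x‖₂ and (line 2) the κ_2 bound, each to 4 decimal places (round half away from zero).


largest singular value 26/5, smallest 1/65
condition number: (26/5) ÷ (1/65) = 338.0000
perturbation bound = 338.0000·1/913 = 0.3702
solve Ax = b  →  x = [-27.7861 126.9981]
2-norm of b is 4.4721; of x, 130.0023
Δx = A⁻¹·δb where δb = 1/913·4.4721·d; ‖Δx‖ = 0.3184
relative error = 0.0024
tightness: 0.0024 against a bound of 0.3702 (unrounded ratio ≈ 0.0066)

0.0024
0.3702
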